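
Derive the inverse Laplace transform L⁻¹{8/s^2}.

L⁻¹{n!/s^(n+1)} = t^n with n=1. So L⁻¹{1/s^2} = t, and L⁻¹{8/s^2} = (8/1)·t = 8·t

Final answer: 8·t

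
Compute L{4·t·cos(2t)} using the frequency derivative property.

L{cos(2t)} = s/(s² + 4). Derivative: d/ds[s/(s² + 4)] = [(s² + 4) - s·2s]/(s² + 4)² = (4 - s²)/(s² + 4)². So L{t·cos(2t)} = -F'(s) = (s² - 4)/(s² + 4)². Then L{4·t·cos(2t)} = 4·(s² - 4)/(s² + 4)²

Final answer: 4·(s² - 4)/(s² + 4)²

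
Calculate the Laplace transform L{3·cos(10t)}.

L{cos(ωt)} = s/(s² + ω²), so L{cos(10t)} = s/(s² + 100). Then L{3·cos(10t)} = 3·s/(s² + 100) = 3s/(s² + 100)

Final answer: 3s/(s² + 100)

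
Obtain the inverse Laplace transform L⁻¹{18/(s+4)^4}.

L⁻¹{n!/(s-a)^(n+1)} = t^n·e^(at) with n=3, a=-4. So L⁻¹{6/(s+4)^4} = t^3·e^(-4t), and L⁻¹{18/(s+4)^4} = (18/6)·t^3·e^(-4t) = 3·t^3·e^(-4t)

Final answer: 3·t^3·e^(-4t)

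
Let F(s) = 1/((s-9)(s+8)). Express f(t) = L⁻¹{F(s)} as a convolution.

1/((s-9)(s+8)) = (1/(s-9))·(1/(s+8)) = L{e^(9t)}·L{e^(-8t)}. So f(t) = e^(9t)*e^(-8t) = ∫₀ᵗ e^(9τ)·e^(-8(t-τ)) dτ

Final answer: ∫₀ᵗ e^(9τ)·e^(-8(t-τ)) dτ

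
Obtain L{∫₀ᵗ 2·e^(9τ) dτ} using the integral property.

L{∫₀ᵗ f(τ)dτ} = F(s)/s with F(s) = 2/(s-9), so L{∫₀ᵗ 2·e^(9τ) dτ} = 2/(s(s-9))

Final answer: 2/(s(s-9))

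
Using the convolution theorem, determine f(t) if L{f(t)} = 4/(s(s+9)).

4/(s(s+9)) = (4/s)·(1/(s+9)) = L{4}·L{e^(-9t)}. By convolution, f(t) = 4*e^(-9t) = ∫₀ᵗ 4·e^(-9τ) dτ = 4·(1 - e^(-9t))/9

Final answer: 4·(1 - e^(-9t))/9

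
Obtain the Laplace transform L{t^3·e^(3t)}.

L{t^n·e^(at)} = n!/(s-a)^(n+1), so L{t^3·e^(3t)} = 6/(s-3)^4

Final answer: 6/(s-3)^4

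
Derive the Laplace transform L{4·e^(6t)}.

L{e^(at)} = 1/(s-a), so L{e^(6t)} = 1/(s-6). Then L{4·e^(6t)} = 4/(s-6)

Final answer: 4/(s-6)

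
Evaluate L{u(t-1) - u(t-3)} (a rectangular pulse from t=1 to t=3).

L{u(t-a)} = e^(-as)/s. L{u(t-1) - u(t-3)} = (e^(-s) - e^(-3s))/s

Final answer: (e^(-s) - e^(-3s))/s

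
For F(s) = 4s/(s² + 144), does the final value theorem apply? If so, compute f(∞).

The final value theorem requires all poles of sF(s) in the left half-plane. sF(s) = 4s²/(s² + 144) has poles at s = ±12i (imaginary axis). Theorem does NOT apply (oscillatory system).

Final answer: Not applicable (oscillatory)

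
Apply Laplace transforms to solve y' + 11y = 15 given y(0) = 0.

sY + 11Y = 15/s. Y = 15/(s(s+11)). Partial fractions: Y = 15/11/s - 15/11/(s+11)

Final answer: y(t) = 15/11(1 - e^(-11t))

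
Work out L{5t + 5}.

L{5t + 5} = 5·L{t} + 5·L{1} = 5/s² + 5/s

Final answer: 5/s² + 5/s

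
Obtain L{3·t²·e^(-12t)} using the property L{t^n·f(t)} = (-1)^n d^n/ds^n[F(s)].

L{e^(-12t)} = 1/(s+12). d/ds[1/(s+12)] = -1/(s+12)². d²/ds²[1/(s+12)] = 2/(s+12)³. So L{t²·e^(-12t)} = (-1)² · 2/(s+12)³ = 2/(s+12)³. Then L{3·t²·e^(-12t)} = 3·2/(s+12)³ = 6/(s+12)³

Final answer: 6/(s+12)³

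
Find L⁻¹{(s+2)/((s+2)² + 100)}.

Using frequency shift: L⁻¹{(s-a)/((s-a)² + b²)} = e^(at)cos(bt). Here a=-2, b=10

Final answer: e^(-2t)·cos(10t)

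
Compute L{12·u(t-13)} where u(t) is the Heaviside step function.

L{u(t-a)} = e^(-as)/s. Here a=13, so L{u(t-13)} = e^(-13s)/s, and L{12·u(t-13)} = 12·e^(-13s)/s

Final answer: 12·e^(-13s)/s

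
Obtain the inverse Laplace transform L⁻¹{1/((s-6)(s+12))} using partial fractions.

Decompose: A/(s-6) + B/(s+12). A = 1/18, B = -1/18. f(t) = (e^(6t) - e^(-12t))/18

Final answer: (e^(6t) - e^(-12t))/18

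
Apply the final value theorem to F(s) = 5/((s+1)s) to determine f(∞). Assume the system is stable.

f(∞) = lim_{s→0} sF(s) = lim_{s→0} 5/(s+1) = 5

Final answer: 5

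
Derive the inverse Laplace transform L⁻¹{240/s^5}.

L⁻¹{n!/s^(n+1)} = t^n with n=4. So L⁻¹{24/s^5} = t^4, and L⁻¹{240/s^5} = (240/24)·t^4 = 10·t^4

Final answer: 10·t^4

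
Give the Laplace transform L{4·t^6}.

L{t^n} = n!/s^(n+1), so L{t^6} = 720/s^7. Then L{4·t^6} = 4·720/s^7 = 2880/s^7

Final answer: 2880/s^7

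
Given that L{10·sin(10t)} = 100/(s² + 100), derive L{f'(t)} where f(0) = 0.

L{f'(t)} = s·F(s) - f(0) = s·100/(s² + 100) - 0 = 100s/(s² + 100)

Final answer: 100s/(s² + 100)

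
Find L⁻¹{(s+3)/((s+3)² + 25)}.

Using frequency shift: L⁻¹{(s-a)/((s-a)² + b²)} = e^(at)cos(bt). Here a=-3, b=5

Final answer: e^(-3t)·cos(5t)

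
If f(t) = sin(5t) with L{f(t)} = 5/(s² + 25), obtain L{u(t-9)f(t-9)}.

Time shift theorem: L{u(t-a)f(t-a)} = e^(-as)F(s). Here a=9, F(s) = 5/(s² + 25), so L{u(t-9)f(t-9)} = e^(-9s)·5/(s² + 25)

Final answer: e^(-9s)·5/(s² + 25)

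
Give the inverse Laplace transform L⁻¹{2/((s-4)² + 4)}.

Using frequency shift, L⁻¹{2/((s-4)² + 4)} = e^(4t)·sin(2t)

Final answer: e^(4t)·sin(2t)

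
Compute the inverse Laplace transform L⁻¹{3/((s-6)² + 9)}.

Using frequency shift, L⁻¹{3/((s-6)² + 9)} = e^(6t)·sin(3t)

Final answer: e^(6t)·sin(3t)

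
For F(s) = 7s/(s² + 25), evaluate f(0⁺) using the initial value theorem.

f(0⁺) = lim_{s→∞} s·7s/(s² + 25) = lim_{s→∞} 7s²/(s² + 25) = 7

Final answer: 7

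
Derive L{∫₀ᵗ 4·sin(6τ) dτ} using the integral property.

L{∫₀ᵗ f(τ)dτ} = F(s)/s with F(s) = 24/(s² + 36), so the result is (24/(s² + 36))/s = 24/(s(s² + 36))

Final answer: 24/(s(s² + 36))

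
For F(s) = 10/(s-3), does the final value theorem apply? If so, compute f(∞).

sF(s) = 10s/(s-3) has a pole at s = 3 in the right half-plane. Theorem does NOT apply (unstable system; f(t) = 10·e^(3t) grows without bound).

Final answer: Not applicable (unstable)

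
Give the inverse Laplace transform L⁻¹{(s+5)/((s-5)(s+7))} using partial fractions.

Using partial fractions, f(t) = (10e^(5t) + 2e^(-7t))/12

Final answer: (10e^(5t) + 2e^(-7t))/12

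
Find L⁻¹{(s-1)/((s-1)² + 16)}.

Using frequency shift: L⁻¹{(s-a)/((s-a)² + b²)} = e^(at)cos(bt). Here a=1, b=4

Final answer: e^t·cos(4t)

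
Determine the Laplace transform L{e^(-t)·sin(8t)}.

L{e^(at)·sin(ωt)} = ω/((s-a)² + ω²), so L{e^(-t)·sin(8t)} = 8/((s+1)² + 64)

Final answer: 8/((s+1)² + 64)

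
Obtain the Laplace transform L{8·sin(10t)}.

L{sin(ωt)} = ω/(s² + ω²), so L{sin(10t)} = 10/(s² + 100). Then L{8·sin(10t)} = 8·10/(s² + 100) = 80/(s² + 100)

Final answer: 80/(s² + 100)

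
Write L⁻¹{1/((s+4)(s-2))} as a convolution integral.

1/((s+4)(s-2)) = (1/(s+4))·(1/(s-2)) = L{e^(-4t)}·L{e^(2t)}. So f(t) = e^(-4t)*e^(2t) = ∫₀ᵗ e^(-4τ)·e^(2(t-τ)) dτ

Final answer: ∫₀ᵗ e^(-4τ)·e^(2(t-τ)) dτ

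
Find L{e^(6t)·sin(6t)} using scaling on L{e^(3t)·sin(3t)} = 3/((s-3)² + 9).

Scaling with a=2: L{e^(6t)·sin(6t)} = (1/2) · 3/((s/2-3)² + 9). Simplifying: 6/((s-6)² + 36)

Final answer: 6/((s-6)² + 36)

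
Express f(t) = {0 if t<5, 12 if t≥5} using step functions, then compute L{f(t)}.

f(t) = 12·u(t-5). L{u(t-5)} = e^(-5s)/s, so L{f(t)} = 12·e^(-5s)/s

Final answer: 12·e^(-5s)/s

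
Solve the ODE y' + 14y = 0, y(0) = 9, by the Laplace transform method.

L{y'} + 14L{y} = 0. sY - 9 + 14Y = 0. Y(s+14) = 9. Y = 9/(s+14)

Final answer: y(t) = 9e^(-14t)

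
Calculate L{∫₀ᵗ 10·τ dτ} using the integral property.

L{∫₀ᵗ f(τ)dτ} = F(s)/s with f(t) = 10t. F(s) = 10/s^2, so L{∫₀ᵗ 10·τ dτ} = (10/s^2)/s = 10/s^3. (Check: ∫₀ᵗ 10·τ dτ = 10t^2/2.)

Final answer: 10/s^3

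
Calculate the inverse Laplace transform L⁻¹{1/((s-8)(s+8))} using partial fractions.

Decompose: A/(s-8) + B/(s+8). A = 1/16, B = -1/16. f(t) = (e^(8t) - e^(-8t))/16

Final answer: (e^(8t) - e^(-8t))/16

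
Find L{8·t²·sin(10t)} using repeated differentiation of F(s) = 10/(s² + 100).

F(s) = 10/(s² + 100). F'(s) = -20s/(s² + 100)². F''(s) = -20(100 - 3s²)/(s² + 100)³ = (60s² - 2000)/(s² + 100)³. So L{t²·sin(10t)} = (-1)² F''(s) = (60s² - 2000)/(s² + 100)³. Then L{8·t²·sin(10t)} = 8·(60s² - 2000)/(s² + 100)³ = (480s² - 16000)/(s² + 100)³

Final answer: (480s² - 16000)/(s² + 100)³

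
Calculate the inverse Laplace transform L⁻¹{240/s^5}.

L⁻¹{n!/s^(n+1)} = t^n with n=4. So L⁻¹{24/s^5} = t^4, and L⁻¹{240/s^5} = (240/24)·t^4 = 10·t^4

Final answer: 10·t^4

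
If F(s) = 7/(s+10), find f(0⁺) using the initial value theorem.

f(0⁺) = lim_{s→∞} s·7/(s+10) = lim_{s→∞} 7s/(s+10) = 7

Final answer: 7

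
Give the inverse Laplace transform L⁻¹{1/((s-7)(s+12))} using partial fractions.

Decompose: A/(s-7) + B/(s+12). A = 1/19, B = -1/19. f(t) = (e^(7t) - e^(-12t))/19

Final answer: (e^(7t) - e^(-12t))/19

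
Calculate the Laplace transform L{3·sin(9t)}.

L{sin(ωt)} = ω/(s² + ω²), so L{sin(9t)} = 9/(s² + 81). Then L{3·sin(9t)} = 3·9/(s² + 81) = 27/(s² + 81)

Final answer: 27/(s² + 81)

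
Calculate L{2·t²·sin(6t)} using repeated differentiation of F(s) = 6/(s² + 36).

F(s) = 6/(s² + 36). F'(s) = -12s/(s² + 36)². F''(s) = -12(36 - 3s²)/(s² + 36)³ = (36s² - 432)/(s² + 36)³. So L{t²·sin(6t)} = (-1)² F''(s) = (36s² - 432)/(s² + 36)³. Then L{2·t²·sin(6t)} = 2·(36s² - 432)/(s² + 36)³ = (72s² - 864)/(s² + 36)³

Final answer: (72s² - 864)/(s² + 36)³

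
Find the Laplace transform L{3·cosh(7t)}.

L{cosh(ωt)} = s/(s² - ω²), so L{cosh(7t)} = s/(s² - 49). Then L{3·cosh(7t)} = 3·s/(s² - 49) = 3s/(s² - 49)

Final answer: 3s/(s² - 49)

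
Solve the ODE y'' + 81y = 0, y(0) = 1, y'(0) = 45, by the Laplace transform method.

L{y''} + 81L{y} = 0. s²Y - s - 45 + 81Y = 0. Y(s² + 81) = s + 45. Y = (s + 45)/(s² + 81). Inverting: y(t) = cos(9t) + 5sin(9t)

Final answer: y(t) = cos(9t) + 5sin(9t)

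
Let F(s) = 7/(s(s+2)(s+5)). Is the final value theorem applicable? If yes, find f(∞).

Poles of sF(s) = 7/((s+2)(s+5)) are at s = -2 and s = -5, both in the left half-plane. Theorem applies. f(∞) = lim_{s→0} sF(s) = 7/(2·5) = 7/10

Final answer: 7/10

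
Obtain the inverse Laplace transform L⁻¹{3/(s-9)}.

L⁻¹{1/(s-a)} = e^(at), so L⁻¹{1/(s-9)} = e^(9t), and L⁻¹{3/(s-9)} = 3·e^(9t)

Final answer: 3·e^(9t)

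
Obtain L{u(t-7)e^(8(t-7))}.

u(t-a)f(t-a) with f(t)=e^(8t). L{e^(8t)} = 1/(s-8). By time shift: e^(-7s)/(s-8)

Final answer: e^(-7s)/(s-8)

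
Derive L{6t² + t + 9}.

L{6t² + t + 9} = 6·2/s³ + 1/s² + 9/s = 12/s³ + 1/s² + 9/s

Final answer: 12/s³ + 1/s² + 9/s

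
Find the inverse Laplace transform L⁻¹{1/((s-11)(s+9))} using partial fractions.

Decompose: A/(s-11) + B/(s+9). A = 1/20, B = -1/20. f(t) = (e^(11t) - e^(-9t))/20

Final answer: (e^(11t) - e^(-9t))/20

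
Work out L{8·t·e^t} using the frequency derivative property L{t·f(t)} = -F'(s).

L{e^t} = 1/(s-1). By frequency derivative: L{t·e^t} = -d/ds[1/(s-1)] = -(-1)/(s-1)² = 1/(s-1)². Then L{8·t·e^t} = 8·1/(s-1)² = 8/(s-1)²

Final answer: 8/(s-1)²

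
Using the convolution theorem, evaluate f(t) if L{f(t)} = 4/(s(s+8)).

4/(s(s+8)) = (4/s)·(1/(s+8)) = L{4}·L{e^(-8t)}. By convolution, f(t) = 4*e^(-8t) = ∫₀ᵗ 4·e^(-8τ) dτ = 4·(1 - e^(-8t))/8

Final answer: 4·(1 - e^(-8t))/8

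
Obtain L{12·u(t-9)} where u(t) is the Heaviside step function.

L{u(t-a)} = e^(-as)/s. Here a=9, so L{u(t-9)} = e^(-9s)/s, and L{12·u(t-9)} = 12·e^(-9s)/s

Final answer: 12·e^(-9s)/s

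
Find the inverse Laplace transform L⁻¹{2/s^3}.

L⁻¹{n!/s^(n+1)} = t^n with n=2. So L⁻¹{2/s^3} = t^2

Final answer: t^2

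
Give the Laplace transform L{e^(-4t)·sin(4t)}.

L{e^(at)·sin(ωt)} = ω/((s-a)² + ω²), so L{e^(-4t)·sin(4t)} = 4/((s+4)² + 16)

Final answer: 4/((s+4)² + 16)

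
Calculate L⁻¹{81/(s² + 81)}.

This is the form c·a/(s² + a²) with a = 9, c = 9. L⁻¹ = 9·sin(9t)

Final answer: 9·sin(9t)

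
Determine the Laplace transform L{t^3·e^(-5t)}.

L{t^n·e^(at)} = n!/(s-a)^(n+1), so L{t^3·e^(-5t)} = 6/(s+5)^4

Final answer: 6/(s+5)^4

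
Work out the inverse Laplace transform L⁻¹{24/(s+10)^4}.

L⁻¹{n!/(s-a)^(n+1)} = t^n·e^(at) with n=3, a=-10. So L⁻¹{6/(s+10)^4} = t^3·e^(-10t), and L⁻¹{24/(s+10)^4} = (24/6)·t^3·e^(-10t) = 4·t^3·e^(-10t)

Final answer: 4·t^3·e^(-10t)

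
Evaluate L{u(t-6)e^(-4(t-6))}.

u(t-a)f(t-a) with f(t)=e^(-4t). L{e^(-4t)} = 1/(s+4). By time shift: e^(-6s)/(s+4)

Final answer: e^(-6s)/(s+4)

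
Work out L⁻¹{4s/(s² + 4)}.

This is the form c·s/(s² + a²) with a = 2, c = 4. L⁻¹ = 4·cos(2t)

Final answer: 4·cos(2t)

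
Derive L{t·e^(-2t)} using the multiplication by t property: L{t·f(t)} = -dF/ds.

Using L{t^n·e^(at)} = n!/(s-a)^(n+1), L{t·e^(-2t)} = 1/(s+2)^2

Final answer: 1/(s+2)^2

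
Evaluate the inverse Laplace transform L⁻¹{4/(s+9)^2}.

L⁻¹{n!/(s-a)^(n+1)} = t^n·e^(at) with n=1, a=-9. So L⁻¹{1/(s+9)^2} = t·e^(-9t), and L⁻¹{4/(s+9)^2} = (4/1)·t·e^(-9t) = 4·t·e^(-9t)

Final answer: 4·t·e^(-9t)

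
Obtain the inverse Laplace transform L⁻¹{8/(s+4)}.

L⁻¹{1/(s-a)} = e^(at), so L⁻¹{1/(s+4)} = e^(-4t), and L⁻¹{8/(s+4)} = 8·e^(-4t)

Final answer: 8·e^(-4t)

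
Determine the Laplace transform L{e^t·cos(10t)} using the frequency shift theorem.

Frequency shift: L{e^(at)f(t)} = F(s-a). L{e^t·cos(10t)} = (s-1)/((s-1)² + 100)

Final answer: (s-1)/((s-1)² + 100)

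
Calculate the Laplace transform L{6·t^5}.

L{t^n} = n!/s^(n+1), so L{t^5} = 120/s^6. Then L{6·t^5} = 6·120/s^6 = 720/s^6

Final answer: 720/s^6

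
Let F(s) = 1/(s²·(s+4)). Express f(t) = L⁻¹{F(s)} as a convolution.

1/(s²·(s+4)) = (1/s^2)·(1/(s+4)) = L{t}·L{e^(-4t)}. So f(t) = t*e^(-4t) = ∫₀ᵗ τ·e^(-4(t-τ)) dτ

Final answer: ∫₀ᵗ τ·e^(-4(t-τ)) dτ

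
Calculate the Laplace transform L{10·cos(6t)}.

L{cos(ωt)} = s/(s² + ω²), so L{cos(6t)} = s/(s² + 36). Then L{10·cos(6t)} = 10·s/(s² + 36) = 10s/(s² + 36)

Final answer: 10s/(s² + 36)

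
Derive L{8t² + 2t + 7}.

L{8t² + 2t + 7} = 8·2/s³ + 2/s² + 7/s = 16/s³ + 2/s² + 7/s

Final answer: 16/s³ + 2/s² + 7/s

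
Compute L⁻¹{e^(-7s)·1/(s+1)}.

L⁻¹{1/(s+1)} = e^(-t). By the time shift theorem, L⁻¹{e^(-as)F(s)} = u(t-a)f(t-a) with a=7, so L⁻¹{e^(-7s)·1/(s+1)} = u(t-7)·e^(-(t-7))

Final answer: u(t-7)·e^(-(t-7))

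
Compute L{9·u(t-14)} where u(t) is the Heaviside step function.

L{u(t-a)} = e^(-as)/s. Here a=14, so L{u(t-14)} = e^(-14s)/s, and L{9·u(t-14)} = 9·e^(-14s)/s

Final answer: 9·e^(-14s)/s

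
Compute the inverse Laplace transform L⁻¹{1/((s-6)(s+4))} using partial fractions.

Decompose: A/(s-6) + B/(s+4). A = 1/10, B = -1/10. f(t) = (e^(6t) - e^(-4t))/10

Final answer: (e^(6t) - e^(-4t))/10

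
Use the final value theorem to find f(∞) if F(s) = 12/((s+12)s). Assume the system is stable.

f(∞) = lim_{s→0} sF(s) = lim_{s→0} 12/(s+12) = 1

Final answer: 1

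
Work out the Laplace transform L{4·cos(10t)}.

L{cos(ωt)} = s/(s² + ω²), so L{cos(10t)} = s/(s² + 100). Then L{4·cos(10t)} = 4·s/(s² + 100) = 4s/(s² + 100)

Final answer: 4s/(s² + 100)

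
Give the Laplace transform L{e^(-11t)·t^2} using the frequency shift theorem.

L{e^(at)·t^n} = n!/(s-a)^(n+1), so L{e^(-11t)·t^2} = 2/(s+11)^3

Final answer: 2/(s+11)^3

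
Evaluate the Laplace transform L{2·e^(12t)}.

L{e^(at)} = 1/(s-a), so L{e^(12t)} = 1/(s-12). Then L{2·e^(12t)} = 2/(s-12)

Final answer: 2/(s-12)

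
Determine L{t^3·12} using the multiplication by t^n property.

L{12} = 12/s. d^1/ds^1[1/s] = -1/s². d^2/ds^2[1/s] = 2/s^3. d^3/ds^3[1/s] = -6/s^4. So L{t^3} = (-1)^{3}·-6/s^4 = 6/s^4. Then L{t^3·12} = 12·6/s^4 = 72/s^4

Final answer: 72/s^4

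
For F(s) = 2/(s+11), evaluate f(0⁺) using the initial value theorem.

f(0⁺) = lim_{s→∞} s·2/(s+11) = lim_{s→∞} 2s/(s+11) = 2

Final answer: 2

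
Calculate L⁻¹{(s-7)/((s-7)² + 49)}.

Using frequency shift: L⁻¹{(s-a)/((s-a)² + b²)} = e^(at)cos(bt). Here a=7, b=7

Final answer: e^(7t)·cos(7t)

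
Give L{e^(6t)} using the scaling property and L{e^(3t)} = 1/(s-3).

Using L{f(at)} = (1/a)F(s/a) with a=2 and f(t) = e^(3t): L{e^(6t)} = (1/2) · 1/((s/2)-3) = (1/2) · 2/(s-6) = 1/(s-6)

Final answer: 1/(s-6)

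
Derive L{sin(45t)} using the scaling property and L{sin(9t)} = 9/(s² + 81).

Using L{f(at)} = (1/a)F(s/a) with a=5: L{sin(45t)} = (1/5) · 9/((s/5)² + 81) = (1/5) · 9·25/(s² + 2025) = 45/(s² + 2025)

Final answer: 45/(s² + 2025)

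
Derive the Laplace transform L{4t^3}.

L{4t^3} = 4 · L{t^3} = 4 · 6/s^4 = 24/s^4

Final answer: 24/s^4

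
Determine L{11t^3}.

L{t^n} = n!/s^(n+1). So L{11t^3} = 11·3!/s^4 = 66/s^4

Final answer: 66/s^4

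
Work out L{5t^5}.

L{t^n} = n!/s^(n+1). So L{5t^5} = 5·5!/s^6 = 600/s^6

Final answer: 600/s^6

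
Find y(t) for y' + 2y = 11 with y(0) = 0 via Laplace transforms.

sY + 2Y = 11/s. Y = 11/(s(s+2)). Partial fractions: Y = 11/2/s - 11/2/(s+2)

Final answer: y(t) = 11/2(1 - e^(-2t))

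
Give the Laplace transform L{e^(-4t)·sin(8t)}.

L{e^(at)·sin(ωt)} = ω/((s-a)² + ω²), so L{e^(-4t)·sin(8t)} = 8/((s+4)² + 64)

Final answer: 8/((s+4)² + 64)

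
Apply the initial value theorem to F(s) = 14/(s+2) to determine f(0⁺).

f(0⁺) = lim_{s→∞} s·14/(s+2) = lim_{s→∞} 14s/(s+2) = 14

Final answer: 14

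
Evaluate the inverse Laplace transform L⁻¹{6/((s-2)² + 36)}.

Using frequency shift, L⁻¹{6/((s-2)² + 36)} = e^(2t)·sin(6t)

Final answer: e^(2t)·sin(6t)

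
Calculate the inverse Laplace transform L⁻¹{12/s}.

L⁻¹{c/s} = c, so L⁻¹{12/s} = 12

Final answer: 12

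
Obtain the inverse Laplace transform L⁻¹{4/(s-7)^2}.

L⁻¹{n!/(s-a)^(n+1)} = t^n·e^(at) with n=1, a=7. So L⁻¹{1/(s-7)^2} = t·e^(7t), and L⁻¹{4/(s-7)^2} = (4/1)·t·e^(7t) = 4·t·e^(7t)

Final answer: 4·t·e^(7t)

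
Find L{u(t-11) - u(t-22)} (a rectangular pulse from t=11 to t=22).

L{u(t-a)} = e^(-as)/s. L{u(t-11) - u(t-22)} = (e^(-11s) - e^(-22s))/s

Final answer: (e^(-11s) - e^(-22s))/s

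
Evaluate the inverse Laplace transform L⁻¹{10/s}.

L⁻¹{c/s} = c, so L⁻¹{10/s} = 10

Final answer: 10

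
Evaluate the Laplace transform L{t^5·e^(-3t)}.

L{t^n·e^(at)} = n!/(s-a)^(n+1), so L{t^5·e^(-3t)} = 120/(s+3)^6

Final answer: 120/(s+3)^6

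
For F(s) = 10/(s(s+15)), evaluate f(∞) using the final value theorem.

f(∞) = lim_{s→0} s·10/(s(s+15)) = lim_{s→0} 10/(s+15) = 10/15 = 2/3

Final answer: 2/3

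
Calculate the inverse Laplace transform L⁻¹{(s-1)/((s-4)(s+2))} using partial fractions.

Using partial fractions, f(t) = (3e^(4t) + 3e^(-2t))/6

Final answer: (3e^(4t) + 3e^(-2t))/6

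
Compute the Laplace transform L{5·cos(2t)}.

L{cos(ωt)} = s/(s² + ω²), so L{cos(2t)} = s/(s² + 4). Then L{5·cos(2t)} = 5·s/(s² + 4) = 5s/(s² + 4)

Final answer: 5s/(s² + 4)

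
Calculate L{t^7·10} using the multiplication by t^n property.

L{10} = 10/s. d^1/ds^1[1/s] = -1/s². d^2/ds^2[1/s] = 2/s^3. d^3/ds^3[1/s] = -6/s^4. d^4/ds^4[1/s] = 24/s^5. d^5/ds^5[1/s] = -120/s^6. d^6/ds^6[1/s] = 720/s^7. d^7/ds^7[1/s] = -5040/s^8. So L{t^7} = (-1)^{7}·-5040/s^8 = 5040/s^8. Then L{t^7·10} = 10·5040/s^8 = 50400/s^8

Final answer: 50400/s^8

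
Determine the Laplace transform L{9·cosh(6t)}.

L{cosh(ωt)} = s/(s² - ω²), so L{cosh(6t)} = s/(s² - 36). Then L{9·cosh(6t)} = 9·s/(s² - 36) = 9s/(s² - 36)

Final answer: 9s/(s² - 36)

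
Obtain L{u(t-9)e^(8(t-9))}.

u(t-a)f(t-a) with f(t)=e^(8t). L{e^(8t)} = 1/(s-8). By time shift: e^(-9s)/(s-8)

Final answer: e^(-9s)/(s-8)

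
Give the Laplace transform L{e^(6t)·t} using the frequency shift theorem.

L{e^(at)·t^n} = n!/(s-a)^(n+1), so L{e^(6t)·t} = 1/(s-6)^2

Final answer: 1/(s-6)^2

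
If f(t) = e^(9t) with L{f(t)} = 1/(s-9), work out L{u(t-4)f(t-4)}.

Time shift theorem: L{u(t-a)f(t-a)} = e^(-as)F(s). Here a=4, F(s) = 1/(s-9), so L{u(t-4)f(t-4)} = e^(-4s)·1/(s-9)

Final answer: e^(-4s)·1/(s-9)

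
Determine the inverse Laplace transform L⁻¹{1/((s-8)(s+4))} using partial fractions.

Decompose: A/(s-8) + B/(s+4). A = 1/12, B = -1/12. f(t) = (e^(8t) - e^(-4t))/12

Final answer: (e^(8t) - e^(-4t))/12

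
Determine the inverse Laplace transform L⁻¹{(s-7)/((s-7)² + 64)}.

Using frequency shift, L⁻¹{(s-7)/((s-7)² + 64)} = e^(7t)·cos(8t)

Final answer: e^(7t)·cos(8t)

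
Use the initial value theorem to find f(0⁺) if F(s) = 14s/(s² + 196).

f(0⁺) = lim_{s→∞} s·14s/(s² + 196) = lim_{s→∞} 14s²/(s² + 196) = 14

Final answer: 14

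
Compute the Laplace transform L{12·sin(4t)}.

L{sin(ωt)} = ω/(s² + ω²), so L{sin(4t)} = 4/(s² + 16). Then L{12·sin(4t)} = 12·4/(s² + 16) = 48/(s² + 16)

Final answer: 48/(s² + 16)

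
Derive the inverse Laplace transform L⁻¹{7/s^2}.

L⁻¹{n!/s^(n+1)} = t^n with n=1. So L⁻¹{1/s^2} = t, and L⁻¹{7/s^2} = (7/1)·t = 7·t

Final answer: 7·t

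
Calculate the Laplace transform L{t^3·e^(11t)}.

L{t^n·e^(at)} = n!/(s-a)^(n+1), so L{t^3·e^(11t)} = 6/(s-11)^4

Final answer: 6/(s-11)^4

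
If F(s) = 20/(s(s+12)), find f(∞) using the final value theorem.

f(∞) = lim_{s→0} s·20/(s(s+12)) = lim_{s→0} 20/(s+12) = 20/12 = 5/3

Final answer: 5/3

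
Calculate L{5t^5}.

L{t^n} = n!/s^(n+1). So L{5t^5} = 5·5!/s^6 = 600/s^6

Final answer: 600/s^6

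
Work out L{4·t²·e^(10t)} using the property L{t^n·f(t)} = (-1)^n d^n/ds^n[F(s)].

L{e^(10t)} = 1/(s-10). d/ds[1/(s-10)] = -1/(s-10)². d²/ds²[1/(s-10)] = 2/(s-10)³. So L{t²·e^(10t)} = (-1)² · 2/(s-10)³ = 2/(s-10)³. Then L{4·t²·e^(10t)} = 4·2/(s-10)³ = 8/(s-10)³

Final answer: 8/(s-10)³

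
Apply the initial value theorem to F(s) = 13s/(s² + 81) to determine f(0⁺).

f(0⁺) = lim_{s→∞} s·13s/(s² + 81) = lim_{s→∞} 13s²/(s² + 81) = 13

Final answer: 13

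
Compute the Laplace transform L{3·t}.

L{t^n} = n!/s^(n+1), so L{t} = 1/s^2. Then L{3·t} = 3·1/s^2 = 3/s^2

Final answer: 3/s^2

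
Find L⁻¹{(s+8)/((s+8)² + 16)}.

Using frequency shift: L⁻¹{(s-a)/((s-a)² + b²)} = e^(at)cos(bt). Here a=-8, b=4

Final answer: e^(-8t)·cos(4t)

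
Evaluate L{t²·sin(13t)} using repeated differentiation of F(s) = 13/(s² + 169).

F(s) = 13/(s² + 169). F'(s) = -26s/(s² + 169)². F''(s) = -26(169 - 3s²)/(s² + 169)³ = (78s² - 4394)/(s² + 169)³. So L{t²·sin(13t)} = (-1)² F''(s) = (78s² - 4394)/(s² + 169)³

Final answer: (78s² - 4394)/(s² + 169)³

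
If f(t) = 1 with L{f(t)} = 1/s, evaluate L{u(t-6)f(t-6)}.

Time shift theorem: L{u(t-a)f(t-a)} = e^(-as)F(s). Here a=6, F(s) = 1/s, so L{u(t-6)f(t-6)} = e^(-6s)·1/s

Final answer: e^(-6s)·1/s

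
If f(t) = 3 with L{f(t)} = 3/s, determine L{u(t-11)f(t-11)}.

Time shift theorem: L{u(t-a)f(t-a)} = e^(-as)F(s). Here a=11, F(s) = 3/s, so L{u(t-11)f(t-11)} = e^(-11s)·3/s

Final answer: e^(-11s)·3/s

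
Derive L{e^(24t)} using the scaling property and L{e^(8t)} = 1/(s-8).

Using L{f(at)} = (1/a)F(s/a) with a=3 and f(t) = e^(8t): L{e^(24t)} = (1/3) · 1/((s/3)-8) = (1/3) · 3/(s-24) = 1/(s-24)

Final answer: 1/(s-24)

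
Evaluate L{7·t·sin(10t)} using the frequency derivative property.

L{sin(10t)} = 10/(s² + 100). By L{t·f(t)} = -F'(s): -d/ds[10/(s² + 100)] = -(10)·(-2s)/(s² + 100)² = 20s/(s² + 100)². Then L{7·t·sin(10t)} = 7·20s/(s² + 100)² = 140s/(s² + 100)²

Final answer: 140s/(s² + 100)²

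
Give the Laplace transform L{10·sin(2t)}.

L{sin(ωt)} = ω/(s² + ω²), so L{sin(2t)} = 2/(s² + 4). Then L{10·sin(2t)} = 10·2/(s² + 4) = 20/(s² + 4)

Final answer: 20/(s² + 4)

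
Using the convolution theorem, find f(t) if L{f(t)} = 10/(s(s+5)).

10/(s(s+5)) = (10/s)·(1/(s+5)) = L{10}·L{e^(-5t)}. By convolution, f(t) = 10*e^(-5t) = ∫₀ᵗ 10·e^(-5τ) dτ = 10·(1 - e^(-5t))/5

Final answer: 10·(1 - e^(-5t))/5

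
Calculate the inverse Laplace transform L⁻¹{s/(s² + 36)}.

L⁻¹{s/(s² + 36)} = cos(6t)

Final answer: cos(6t)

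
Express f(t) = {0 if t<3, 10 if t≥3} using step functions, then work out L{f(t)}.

f(t) = 10·u(t-3). L{u(t-3)} = e^(-3s)/s, so L{f(t)} = 10·e^(-3s)/s

Final answer: 10·e^(-3s)/s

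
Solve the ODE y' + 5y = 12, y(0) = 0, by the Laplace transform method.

sY + 5Y = 12/s. Y = 12/(s(s+5)). Partial fractions: Y = 12/5/s - 12/5/(s+5)

Final answer: y(t) = 12/5(1 - e^(-5t))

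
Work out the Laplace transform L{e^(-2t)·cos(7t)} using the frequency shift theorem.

Frequency shift: L{e^(at)f(t)} = F(s-a). L{e^(-2t)·cos(7t)} = (s+2)/((s+2)² + 49)

Final answer: (s+2)/((s+2)² + 49)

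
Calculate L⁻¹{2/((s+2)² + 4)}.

Form: b/((s-a)² + b²) → e^(at)sin(bt). With a=-2, b=2

Final answer: e^(-2t)·sin(2t)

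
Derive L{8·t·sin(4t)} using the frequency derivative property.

L{sin(4t)} = 4/(s² + 16). By L{t·f(t)} = -F'(s): -d/ds[4/(s² + 16)] = -(4)·(-2s)/(s² + 16)² = 8s/(s² + 16)². Then L{8·t·sin(4t)} = 8·8s/(s² + 16)² = 64s/(s² + 16)²

Final answer: 64s/(s² + 16)²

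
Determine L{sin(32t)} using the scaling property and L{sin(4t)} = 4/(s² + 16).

Using L{f(at)} = (1/a)F(s/a) with a=8: L{sin(32t)} = (1/8) · 4/((s/8)² + 16) = (1/8) · 4·64/(s² + 1024) = 32/(s² + 1024)

Final answer: 32/(s² + 1024)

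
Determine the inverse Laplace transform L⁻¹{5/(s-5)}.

L⁻¹{1/(s-a)} = e^(at), so L⁻¹{1/(s-5)} = e^(5t), and L⁻¹{5/(s-5)} = 5·e^(5t)

Final answer: 5·e^(5t)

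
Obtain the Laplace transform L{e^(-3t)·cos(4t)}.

L{e^(at)·cos(ωt)} = (s-a)/((s-a)² + ω²), so L{e^(-3t)·cos(4t)} = (s+3)/((s+3)² + 16)

Final answer: (s+3)/((s+3)² + 16)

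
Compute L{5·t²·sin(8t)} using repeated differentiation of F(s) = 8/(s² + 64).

F(s) = 8/(s² + 64). F'(s) = -16s/(s² + 64)². F''(s) = -16(64 - 3s²)/(s² + 64)³ = (48s² - 1024)/(s² + 64)³. So L{t²·sin(8t)} = (-1)² F''(s) = (48s² - 1024)/(s² + 64)³. Then L{5·t²·sin(8t)} = 5·(48s² - 1024)/(s² + 64)³ = (240s² - 5120)/(s² + 64)³

Final answer: (240s² - 5120)/(s² + 64)³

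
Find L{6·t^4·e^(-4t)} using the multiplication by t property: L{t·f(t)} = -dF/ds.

Using L{t^n·e^(at)} = n!/(s-a)^(n+1), L{t^4·e^(-4t)} = 24/(s+4)^5, so L{6·t^4·e^(-4t)} = 6·24/(s+4)^5 = 144/(s+4)^5

Final answer: 144/(s+4)^5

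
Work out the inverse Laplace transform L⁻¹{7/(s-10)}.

L⁻¹{1/(s-a)} = e^(at), so L⁻¹{1/(s-10)} = e^(10t), and L⁻¹{7/(s-10)} = 7·e^(10t)

Final answer: 7·e^(10t)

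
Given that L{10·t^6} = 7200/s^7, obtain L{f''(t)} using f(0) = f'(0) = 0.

L{f''(t)} = s²F(s) - sf(0) - f'(0) = s²·7200/s^7 - 0 - 0 = 7200/s^5

Final answer: 7200/s^5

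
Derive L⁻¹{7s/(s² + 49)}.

This is the form c·s/(s² + a²) with a = 7, c = 7. L⁻¹ = 7·cos(7t)

Final answer: 7·cos(7t)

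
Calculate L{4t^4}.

L{t^n} = n!/s^(n+1). So L{4t^4} = 4·4!/s^5 = 96/s^5

Final answer: 96/s^5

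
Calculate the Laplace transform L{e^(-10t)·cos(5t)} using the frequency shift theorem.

Frequency shift: L{e^(at)f(t)} = F(s-a). L{e^(-10t)·cos(5t)} = (s+10)/((s+10)² + 25)

Final answer: (s+10)/((s+10)² + 25)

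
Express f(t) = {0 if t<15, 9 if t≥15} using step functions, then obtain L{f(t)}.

f(t) = 9·u(t-15). L{u(t-15)} = e^(-15s)/s, so L{f(t)} = 9·e^(-15s)/s

Final answer: 9·e^(-15s)/s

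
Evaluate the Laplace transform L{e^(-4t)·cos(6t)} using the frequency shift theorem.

Frequency shift: L{e^(at)f(t)} = F(s-a). L{e^(-4t)·cos(6t)} = (s+4)/((s+4)² + 36)

Final answer: (s+4)/((s+4)² + 36)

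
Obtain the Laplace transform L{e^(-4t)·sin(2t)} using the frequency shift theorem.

Frequency shift: L{e^(at)f(t)} = F(s-a). L{e^(-4t)·sin(2t)} = 2/((s+4)² + 4)

Final answer: 2/((s+4)² + 4)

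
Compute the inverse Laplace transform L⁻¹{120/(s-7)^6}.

L⁻¹{n!/(s-a)^(n+1)} = t^n·e^(at), so L⁻¹{120/(s-7)^6} = t^5·e^(7t)

Final answer: t^5·e^(7t)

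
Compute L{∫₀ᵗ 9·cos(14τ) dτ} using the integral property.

L{∫₀ᵗ f(τ)dτ} = F(s)/s with F(s) = 9s/(s² + 196), so the result is (9s/(s² + 196))/s = 9/(s² + 196)

Final answer: 9/(s² + 196)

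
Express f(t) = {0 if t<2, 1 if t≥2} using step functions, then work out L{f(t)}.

f(t) = u(t-2). L{u(t-2)} = e^(-2s)/s, so L{f(t)} = e^(-2s)/s

Final answer: e^(-2s)/s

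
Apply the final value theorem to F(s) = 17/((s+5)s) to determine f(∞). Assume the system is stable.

f(∞) = lim_{s→0} sF(s) = lim_{s→0} 17/(s+5) = 17/5

Final answer: 17/5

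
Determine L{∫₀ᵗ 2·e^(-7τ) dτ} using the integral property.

L{∫₀ᵗ f(τ)dτ} = F(s)/s with F(s) = 2/(s+7), so L{∫₀ᵗ 2·e^(-7τ) dτ} = 2/(s(s+7))

Final answer: 2/(s(s+7))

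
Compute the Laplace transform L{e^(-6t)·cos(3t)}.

L{e^(at)·cos(ωt)} = (s-a)/((s-a)² + ω²), so L{e^(-6t)·cos(3t)} = (s+6)/((s+6)² + 9)

Final answer: (s+6)/((s+6)² + 9)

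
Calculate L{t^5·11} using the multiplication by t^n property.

L{11} = 11/s. d^1/ds^1[1/s] = -1/s². d^2/ds^2[1/s] = 2/s^3. d^3/ds^3[1/s] = -6/s^4. d^4/ds^4[1/s] = 24/s^5. d^5/ds^5[1/s] = -120/s^6. So L{t^5} = (-1)^{5}·-120/s^6 = 120/s^6. Then L{t^5·11} = 11·120/s^6 = 1320/s^6

Final answer: 1320/s^6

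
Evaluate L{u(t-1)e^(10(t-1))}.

u(t-a)f(t-a) with f(t)=e^(10t). L{e^(10t)} = 1/(s-10). By time shift: e^(-s)/(s-10)

Final answer: e^(-s)/(s-10)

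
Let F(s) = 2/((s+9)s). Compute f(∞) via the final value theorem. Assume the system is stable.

f(∞) = lim_{s→0} sF(s) = lim_{s→0} 2/(s+9) = 2/9

Final answer: 2/9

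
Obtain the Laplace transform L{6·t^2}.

L{t^n} = n!/s^(n+1), so L{t^2} = 2/s^3. Then L{6·t^2} = 6·2/s^3 = 12/s^3

Final answer: 12/s^3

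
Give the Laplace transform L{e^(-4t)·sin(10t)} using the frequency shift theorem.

Frequency shift: L{e^(at)f(t)} = F(s-a). L{e^(-4t)·sin(10t)} = 10/((s+4)² + 100)

Final answer: 10/((s+4)² + 100)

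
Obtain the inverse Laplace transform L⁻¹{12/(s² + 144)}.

L⁻¹{12/(s² + 144)} = sin(12t)

Final answer: sin(12t)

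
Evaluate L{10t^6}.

L{t^n} = n!/s^(n+1). So L{10t^6} = 10·6!/s^7 = 7200/s^7

Final answer: 7200/s^7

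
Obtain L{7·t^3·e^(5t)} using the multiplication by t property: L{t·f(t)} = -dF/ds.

Using L{t^n·e^(at)} = n!/(s-a)^(n+1), L{t^3·e^(5t)} = 6/(s-5)^4, so L{7·t^3·e^(5t)} = 7·6/(s-5)^4 = 42/(s-5)^4

Final answer: 42/(s-5)^4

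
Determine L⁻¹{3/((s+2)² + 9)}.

Form: b/((s-a)² + b²) → e^(at)sin(bt). With a=-2, b=3

Final answer: e^(-2t)·sin(3t)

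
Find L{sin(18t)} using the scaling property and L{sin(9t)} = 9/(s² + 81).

Using L{f(at)} = (1/a)F(s/a) with a=2: L{sin(18t)} = (1/2) · 9/((s/2)² + 81) = (1/2) · 9·4/(s² + 324) = 18/(s² + 324)

Final answer: 18/(s² + 324)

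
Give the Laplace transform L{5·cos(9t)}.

L{cos(ωt)} = s/(s² + ω²), so L{cos(9t)} = s/(s² + 81). Then L{5·cos(9t)} = 5·s/(s² + 81) = 5s/(s² + 81)

Final answer: 5s/(s² + 81)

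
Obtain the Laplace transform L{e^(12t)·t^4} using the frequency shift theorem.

L{e^(at)·t^n} = n!/(s-a)^(n+1), so L{e^(12t)·t^4} = 24/(s-12)^5

Final answer: 24/(s-12)^5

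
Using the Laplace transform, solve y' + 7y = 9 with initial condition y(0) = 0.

sY + 7Y = 9/s. Y = 9/(s(s+7)). Partial fractions: Y = 9/7/s - 9/7/(s+7)

Final answer: y(t) = 9/7(1 - e^(-7t))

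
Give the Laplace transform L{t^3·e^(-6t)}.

L{t^n·e^(at)} = n!/(s-a)^(n+1), so L{t^3·e^(-6t)} = 6/(s+6)^4

Final answer: 6/(s+6)^4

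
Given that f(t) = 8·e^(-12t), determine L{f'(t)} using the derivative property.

f(0) = 8, F(s) = 8/(s+12). L{f'(t)} = s·F(s) - f(0) = 8s/(s+12) - 8 = (8s - 8(s+12))/(s+12) = -96/(s+12)

Final answer: -96/(s+12)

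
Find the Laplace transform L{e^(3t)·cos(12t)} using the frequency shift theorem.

Frequency shift: L{e^(at)f(t)} = F(s-a). L{e^(3t)·cos(12t)} = (s-3)/((s-3)² + 144)

Final answer: (s-3)/((s-3)² + 144)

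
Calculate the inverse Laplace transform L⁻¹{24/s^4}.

L⁻¹{n!/s^(n+1)} = t^n with n=3. So L⁻¹{6/s^4} = t^3, and L⁻¹{24/s^4} = (24/6)·t^3 = 4·t^3

Final answer: 4·t^3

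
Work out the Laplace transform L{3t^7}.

L{3t^7} = 3 · L{t^7} = 3 · 5040/s^8 = 15120/s^8

Final answer: 15120/s^8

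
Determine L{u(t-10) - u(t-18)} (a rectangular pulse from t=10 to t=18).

L{u(t-a)} = e^(-as)/s. L{u(t-10) - u(t-18)} = (e^(-10s) - e^(-18s))/s

Final answer: (e^(-10s) - e^(-18s))/s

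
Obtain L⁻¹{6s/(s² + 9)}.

This is the form c·s/(s² + a²) with a = 3, c = 6. L⁻¹ = 6·cos(3t)

Final answer: 6·cos(3t)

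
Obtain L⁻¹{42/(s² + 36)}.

This is the form c·a/(s² + a²) with a = 6, c = 7. L⁻¹ = 7·sin(6t)

Final answer: 7·sin(6t)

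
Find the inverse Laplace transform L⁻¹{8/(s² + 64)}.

L⁻¹{8/(s² + 64)} = sin(8t)

Final answer: sin(8t)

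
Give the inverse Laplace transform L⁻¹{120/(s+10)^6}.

L⁻¹{n!/(s-a)^(n+1)} = t^n·e^(at), so L⁻¹{120/(s+10)^6} = t^5·e^(-10t)

Final answer: t^5·e^(-10t)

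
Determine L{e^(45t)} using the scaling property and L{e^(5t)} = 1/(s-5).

Using L{f(at)} = (1/a)F(s/a) with a=9 and f(t) = e^(5t): L{e^(45t)} = (1/9) · 1/((s/9)-5) = (1/9) · 9/(s-45) = 1/(s-45)

Final answer: 1/(s-45)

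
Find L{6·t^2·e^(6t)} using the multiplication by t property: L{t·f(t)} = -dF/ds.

Using L{t^n·e^(at)} = n!/(s-a)^(n+1), L{t^2·e^(6t)} = 2/(s-6)^3, so L{6·t^2·e^(6t)} = 6·2/(s-6)^3 = 12/(s-6)^3

Final answer: 12/(s-6)^3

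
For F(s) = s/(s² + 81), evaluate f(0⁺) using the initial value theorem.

f(0⁺) = lim_{s→∞} s·s/(s² + 81) = lim_{s→∞} s²/(s² + 81) = 1

Final answer: 1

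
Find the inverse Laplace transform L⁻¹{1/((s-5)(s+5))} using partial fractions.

Decompose: A/(s-5) + B/(s+5). A = 1/10, B = -1/10. f(t) = (e^(5t) - e^(-5t))/10

Final answer: (e^(5t) - e^(-5t))/10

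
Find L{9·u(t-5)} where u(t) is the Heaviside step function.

L{u(t-a)} = e^(-as)/s. Here a=5, so L{u(t-5)} = e^(-5s)/s, and L{9·u(t-5)} = 9·e^(-5s)/s

Final answer: 9·e^(-5s)/s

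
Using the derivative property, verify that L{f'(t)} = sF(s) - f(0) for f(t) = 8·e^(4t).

f'(t) = 32e^(4t). Direct: L{f'(t)} = 32/(s-4). Property: s·8/(s-4) - 8 = (8s - 8(s-4))/(s-4) = 32/(s-4). ✓

Final answer: 32/(s-4)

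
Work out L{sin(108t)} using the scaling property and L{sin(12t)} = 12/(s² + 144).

Using L{f(at)} = (1/a)F(s/a) with a=9: L{sin(108t)} = (1/9) · 12/((s/9)² + 144) = (1/9) · 12·81/(s² + 11664) = 108/(s² + 11664)

Final answer: 108/(s² + 11664)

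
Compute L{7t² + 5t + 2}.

L{7t² + 5t + 2} = 7·2/s³ + 5/s² + 2/s = 14/s³ + 5/s² + 2/s

Final answer: 14/s³ + 5/s² + 2/s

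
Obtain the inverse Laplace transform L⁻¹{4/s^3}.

L⁻¹{n!/s^(n+1)} = t^n with n=2. So L⁻¹{2/s^3} = t^2, and L⁻¹{4/s^3} = (4/2)·t^2 = 2·t^2

Final answer: 2·t^2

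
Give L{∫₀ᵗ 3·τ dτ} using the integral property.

L{∫₀ᵗ f(τ)dτ} = F(s)/s with f(t) = 3t. F(s) = 3/s^2, so L{∫₀ᵗ 3·τ dτ} = (3/s^2)/s = 3/s^3. (Check: ∫₀ᵗ 3·τ dτ = 3t^2/2.)

Final answer: 3/s^3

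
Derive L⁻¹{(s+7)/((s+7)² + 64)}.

Using frequency shift: L⁻¹{(s-a)/((s-a)² + b²)} = e^(at)cos(bt). Here a=-7, b=8

Final answer: e^(-7t)·cos(8t)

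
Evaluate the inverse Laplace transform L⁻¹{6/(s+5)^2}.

L⁻¹{n!/(s-a)^(n+1)} = t^n·e^(at) with n=1, a=-5. So L⁻¹{1/(s+5)^2} = t·e^(-5t), and L⁻¹{6/(s+5)^2} = (6/1)·t·e^(-5t) = 6·t·e^(-5t)

Final answer: 6·t·e^(-5t)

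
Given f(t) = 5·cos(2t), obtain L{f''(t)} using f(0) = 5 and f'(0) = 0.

F(s) = 5s/(s² + 4). L{f''(t)} = s²F(s) - sf(0) - f'(0) = 5s³/(s² + 4) - 5s = (5s³ - 5s(s² + 4))/(s² + 4) = -20s/(s² + 4)

Final answer: -20s/(s² + 4)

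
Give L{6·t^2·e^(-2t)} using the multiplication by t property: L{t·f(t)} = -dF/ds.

Using L{t^n·e^(at)} = n!/(s-a)^(n+1), L{t^2·e^(-2t)} = 2/(s+2)^3, so L{6·t^2·e^(-2t)} = 6·2/(s+2)^3 = 12/(s+2)^3

Final answer: 12/(s+2)^3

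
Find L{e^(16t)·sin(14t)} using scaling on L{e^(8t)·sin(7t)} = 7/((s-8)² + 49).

Scaling with a=2: L{e^(16t)·sin(14t)} = (1/2) · 7/((s/2-8)² + 49). Simplifying: 14/((s-16)² + 196)

Final answer: 14/((s-16)² + 196)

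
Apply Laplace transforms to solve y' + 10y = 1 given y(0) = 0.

sY + 10Y = 1/s. Y = 1/(s(s+10)). Partial fractions: Y = 1/10/s - 1/10/(s+10)

Final answer: y(t) = 1/10(1 - e^(-10t))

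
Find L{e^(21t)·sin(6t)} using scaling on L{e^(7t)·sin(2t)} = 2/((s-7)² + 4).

Scaling with a=3: L{e^(21t)·sin(6t)} = (1/3) · 2/((s/3-7)² + 4). Simplifying: 6/((s-21)² + 36)

Final answer: 6/((s-21)² + 36)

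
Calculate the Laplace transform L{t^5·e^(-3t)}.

L{t^n·e^(at)} = n!/(s-a)^(n+1), so L{t^5·e^(-3t)} = 120/(s+3)^6

Final answer: 120/(s+3)^6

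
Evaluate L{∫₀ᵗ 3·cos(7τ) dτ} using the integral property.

L{∫₀ᵗ f(τ)dτ} = F(s)/s with F(s) = 3s/(s² + 49), so the result is (3s/(s² + 49))/s = 3/(s² + 49)

Final answer: 3/(s² + 49)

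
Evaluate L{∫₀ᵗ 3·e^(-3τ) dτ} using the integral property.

L{∫₀ᵗ f(τ)dτ} = F(s)/s with F(s) = 3/(s+3), so L{∫₀ᵗ 3·e^(-3τ) dτ} = 3/(s(s+3))

Final answer: 3/(s(s+3))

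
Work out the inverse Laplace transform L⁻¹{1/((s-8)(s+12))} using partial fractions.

Decompose: A/(s-8) + B/(s+12). A = 1/20, B = -1/20. f(t) = (e^(8t) - e^(-12t))/20

Final answer: (e^(8t) - e^(-12t))/20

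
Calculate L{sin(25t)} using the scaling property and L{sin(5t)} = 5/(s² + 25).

Using L{f(at)} = (1/a)F(s/a) with a=5: L{sin(25t)} = (1/5) · 5/((s/5)² + 25) = (1/5) · 5·25/(s² + 625) = 25/(s² + 625)

Final answer: 25/(s² + 625)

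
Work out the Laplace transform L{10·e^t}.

L{e^(at)} = 1/(s-a), so L{e^t} = 1/(s-1). Then L{10·e^t} = 10/(s-1)

Final answer: 10/(s-1)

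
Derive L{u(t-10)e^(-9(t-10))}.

u(t-a)f(t-a) with f(t)=e^(-9t). L{e^(-9t)} = 1/(s+9). By time shift: e^(-10s)/(s+9)

Final answer: e^(-10s)/(s+9)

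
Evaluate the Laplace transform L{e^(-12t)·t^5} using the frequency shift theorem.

L{e^(at)·t^n} = n!/(s-a)^(n+1), so L{e^(-12t)·t^5} = 120/(s+12)^6

Final answer: 120/(s+12)^6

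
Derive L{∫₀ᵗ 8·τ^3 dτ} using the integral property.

L{∫₀ᵗ f(τ)dτ} = F(s)/s with f(t) = 8t^3. F(s) = 48/s^4, so L{∫₀ᵗ 8·τ^3 dτ} = (48/s^4)/s = 48/s^5. (Check: ∫₀ᵗ 8·τ^3 dτ = 8t^4/4.)

Final answer: 48/s^5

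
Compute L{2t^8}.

L{t^n} = n!/s^(n+1). So L{2t^8} = 2·8!/s^9 = 80640/s^9

Final answer: 80640/s^9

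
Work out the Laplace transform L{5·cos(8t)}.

L{cos(ωt)} = s/(s² + ω²), so L{cos(8t)} = s/(s² + 64). Then L{5·cos(8t)} = 5·s/(s² + 64) = 5s/(s² + 64)

Final answer: 5s/(s² + 64)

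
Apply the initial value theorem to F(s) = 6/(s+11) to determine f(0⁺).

f(0⁺) = lim_{s→∞} s·6/(s+11) = lim_{s→∞} 6s/(s+11) = 6

Final answer: 6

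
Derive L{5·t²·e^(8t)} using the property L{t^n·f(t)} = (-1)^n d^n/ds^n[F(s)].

L{e^(8t)} = 1/(s-8). d/ds[1/(s-8)] = -1/(s-8)². d²/ds²[1/(s-8)] = 2/(s-8)³. So L{t²·e^(8t)} = (-1)² · 2/(s-8)³ = 2/(s-8)³. Then L{5·t²·e^(8t)} = 5·2/(s-8)³ = 10/(s-8)³

Final answer: 10/(s-8)³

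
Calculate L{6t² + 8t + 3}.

L{6t² + 8t + 3} = 6·2/s³ + 8/s² + 3/s = 12/s³ + 8/s² + 3/s

Final answer: 12/s³ + 8/s² + 3/s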